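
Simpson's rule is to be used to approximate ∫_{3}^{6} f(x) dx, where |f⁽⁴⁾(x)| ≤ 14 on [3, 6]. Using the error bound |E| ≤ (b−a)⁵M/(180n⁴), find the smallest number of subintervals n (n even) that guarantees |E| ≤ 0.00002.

Need 3402/(180n⁴) ≤ 0.00002.
n⁴ ≥ 3402/(180·0.00002) = 945000 ⇒ n ≥ 31.1787, so the smallest even n is 32. (n must be even for Simpson's rule.)

32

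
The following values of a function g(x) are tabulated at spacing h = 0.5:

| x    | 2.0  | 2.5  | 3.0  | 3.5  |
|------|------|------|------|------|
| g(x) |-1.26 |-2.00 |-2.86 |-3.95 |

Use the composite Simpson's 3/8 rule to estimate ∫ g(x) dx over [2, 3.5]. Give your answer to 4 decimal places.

h = 0.5, n = 3.
(3h/8)·[y₀ + 3y₁ + 3y₂ + y₃] = 0.1875·(-19.79) = -3.7106.

-3.7106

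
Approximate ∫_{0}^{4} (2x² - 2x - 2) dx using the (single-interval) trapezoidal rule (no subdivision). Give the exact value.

T = (b−a)/2 · [f(0) + f(4)] = 2·[(-2) + 22] = 40.

40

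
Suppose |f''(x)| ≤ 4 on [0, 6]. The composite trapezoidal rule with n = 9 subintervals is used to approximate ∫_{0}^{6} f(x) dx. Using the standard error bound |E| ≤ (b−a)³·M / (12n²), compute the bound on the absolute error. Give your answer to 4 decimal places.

0.8889

|E| ≤ (6)³·4 / (12·9²) = 864/972 = 0.8889.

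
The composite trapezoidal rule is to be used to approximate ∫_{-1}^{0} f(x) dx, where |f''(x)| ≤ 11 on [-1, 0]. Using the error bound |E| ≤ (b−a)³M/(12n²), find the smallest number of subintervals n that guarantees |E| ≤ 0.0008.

34

Need 11/(12n²) ≤ 0.0008.
n² ≥ 11/(12·0.0008) = 1145.83 ⇒ n ≥ 33.8502, so the smallest n is 34.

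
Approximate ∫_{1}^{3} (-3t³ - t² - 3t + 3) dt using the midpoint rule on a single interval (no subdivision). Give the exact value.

-62

M = (b−a)·f(2) = 2·(-31) = -62.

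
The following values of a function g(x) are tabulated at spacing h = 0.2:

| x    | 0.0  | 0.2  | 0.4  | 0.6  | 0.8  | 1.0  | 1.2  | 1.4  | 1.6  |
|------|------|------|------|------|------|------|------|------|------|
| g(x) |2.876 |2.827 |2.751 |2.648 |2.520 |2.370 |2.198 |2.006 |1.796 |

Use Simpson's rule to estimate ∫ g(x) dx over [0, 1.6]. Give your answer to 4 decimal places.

3.9343

h = 0.2, n = 8.
(h/3)·[y₀ + 4y₁ + 2y₂ + 4y₃ + 2y₄ + 4y₅ + 2y₆ + 4y₇ + y₈] = 0.066667·(59.014) = 3.9343.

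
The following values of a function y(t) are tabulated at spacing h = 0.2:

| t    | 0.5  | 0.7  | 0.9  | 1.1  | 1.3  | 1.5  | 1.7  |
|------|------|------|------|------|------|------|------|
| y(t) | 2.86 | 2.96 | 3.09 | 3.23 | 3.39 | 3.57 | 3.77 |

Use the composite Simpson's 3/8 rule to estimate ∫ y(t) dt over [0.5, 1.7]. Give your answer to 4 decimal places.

3.9090

h = 0.2, n = 6.
(3h/8)·[y₀ + 3y₁ + 3y₂ + 2y₃ + 3y₄ + 3y₅ + y₆] = 0.075·(52.12) = 3.9090.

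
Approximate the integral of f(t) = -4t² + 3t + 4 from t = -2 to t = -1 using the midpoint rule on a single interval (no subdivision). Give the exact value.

M = (b−a)·f(-1.5) = 1·(-9.5) = -9.5.

-9.5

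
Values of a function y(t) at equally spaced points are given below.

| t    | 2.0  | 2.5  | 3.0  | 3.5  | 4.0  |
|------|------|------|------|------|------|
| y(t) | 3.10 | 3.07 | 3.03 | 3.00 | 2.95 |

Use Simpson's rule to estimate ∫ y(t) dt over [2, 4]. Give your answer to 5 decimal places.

6.06500

h = 0.5, n = 4.
(h/3)·[y₀ + 4y₁ + 2y₂ + 4y₃ + y₄] = 0.166667·(36.39) = 6.06500.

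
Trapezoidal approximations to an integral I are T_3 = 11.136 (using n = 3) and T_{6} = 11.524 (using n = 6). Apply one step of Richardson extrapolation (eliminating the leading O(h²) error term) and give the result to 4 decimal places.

R = (4·T_{6} − T_3) / 3 = (4·11.524 − 11.136)/3 = (34.960)/3 = 11.6533.

11.6533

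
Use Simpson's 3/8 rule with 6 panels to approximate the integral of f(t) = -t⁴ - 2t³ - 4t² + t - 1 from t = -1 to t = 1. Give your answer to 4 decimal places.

h = (1 − (-1))/6 = 0.333333.
Nodes t₀,…,t₆ = -1, -0.666667, -0.333333, 0, 0.333333, 0.666667, 1.
f(t) = -t⁴ - 2t³ - 4t² + t - 1: f₀=-5, f₁=-3.049383, f₂=-1.716049, f₃=-1, f₄=-1.197531, f₅=-2.901235, f₆=-7.
(3h/8)·[f₀ + 3f₁ + 3f₂ + 2f₃ + 3f₄ + 3f₅ + f₆] = 0.125·(-40.592593) = -5.0741.

-5.0741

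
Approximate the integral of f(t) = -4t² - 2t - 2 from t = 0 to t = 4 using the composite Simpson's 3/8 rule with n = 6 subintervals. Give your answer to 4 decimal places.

-109.3333

h = (4 − 0)/6 = 0.666667.
Nodes t₀,…,t₆ = 0, 0.666667, 1.333333, 2, 2.666667, 3.333333, 4.
f(t) = -4t² - 2t - 2: f₀=-2, f₁=-5.111111, f₂=-11.777778, f₃=-22, f₄=-35.777778, f₅=-53.111111, f₆=-74.
(3h/8)·[f₀ + 3f₁ + 3f₂ + 2f₃ + 3f₄ + 3f₅ + f₆] = 0.25·(-437.333333) = -109.3333.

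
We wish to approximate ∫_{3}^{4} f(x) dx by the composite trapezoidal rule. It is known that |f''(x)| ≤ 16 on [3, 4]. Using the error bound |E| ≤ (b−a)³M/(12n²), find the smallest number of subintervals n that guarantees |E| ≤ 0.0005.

Need 16/(12n²) ≤ 0.0005.
n² ≥ 16/(12·0.0005) = 2666.67 ⇒ n ≥ 51.6398, so the smallest n is 52.

52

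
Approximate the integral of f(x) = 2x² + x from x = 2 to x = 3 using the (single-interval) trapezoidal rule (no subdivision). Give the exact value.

T = (b−a)/2 · [f(2) + f(3)] = 0.5·[10 + 21] = 15.5.

15.5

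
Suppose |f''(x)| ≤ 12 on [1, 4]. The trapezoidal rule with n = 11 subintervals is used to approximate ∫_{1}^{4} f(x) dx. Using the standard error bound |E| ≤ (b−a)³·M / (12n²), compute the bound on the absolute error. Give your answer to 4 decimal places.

|E| ≤ (3)³·12 / (12·11²) = 324/1452 = 0.2231.

0.2231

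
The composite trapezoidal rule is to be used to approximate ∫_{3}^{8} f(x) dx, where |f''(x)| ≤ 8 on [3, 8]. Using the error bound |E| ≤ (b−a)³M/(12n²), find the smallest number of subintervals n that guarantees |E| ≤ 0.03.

Need 1000/(12n²) ≤ 0.03.
n² ≥ 1000/(12·0.03) = 2777.78 ⇒ n ≥ 52.7046, so the smallest n is 53.

53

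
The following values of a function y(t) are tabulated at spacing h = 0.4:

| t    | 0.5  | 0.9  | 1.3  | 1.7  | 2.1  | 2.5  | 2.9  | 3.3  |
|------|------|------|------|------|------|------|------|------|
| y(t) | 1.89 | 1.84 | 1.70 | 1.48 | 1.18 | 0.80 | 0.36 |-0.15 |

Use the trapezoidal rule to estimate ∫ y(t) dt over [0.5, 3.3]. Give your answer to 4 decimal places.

h = 0.4, n = 7.
(h/2)·[y₀ + 2y₁ + 2y₂ + 2y₃ + 2y₄ + 2y₅ + 2y₆ + y₇] = 0.2·(16.46) = 3.2920.

3.2920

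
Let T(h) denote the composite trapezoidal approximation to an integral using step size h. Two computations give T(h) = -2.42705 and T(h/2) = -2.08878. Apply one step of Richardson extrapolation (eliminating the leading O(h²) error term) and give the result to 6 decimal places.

R = (4·T(h/2) − T(h)) / 3 = (4·(-2.08878) − (-2.42705))/3 = (-5.92807)/3 = -1.976023.

-1.976023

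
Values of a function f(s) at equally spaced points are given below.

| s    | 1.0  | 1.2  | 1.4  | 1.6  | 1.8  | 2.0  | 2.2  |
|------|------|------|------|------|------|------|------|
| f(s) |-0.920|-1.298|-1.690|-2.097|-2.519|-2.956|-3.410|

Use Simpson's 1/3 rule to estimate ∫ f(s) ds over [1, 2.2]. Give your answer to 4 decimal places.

h = 0.2, n = 6.
(h/3)·[y₀ + 4y₁ + 2y₂ + 4y₃ + 2y₄ + 4y₅ + y₆] = 0.066667·(-38.152) = -2.5435.

-2.5435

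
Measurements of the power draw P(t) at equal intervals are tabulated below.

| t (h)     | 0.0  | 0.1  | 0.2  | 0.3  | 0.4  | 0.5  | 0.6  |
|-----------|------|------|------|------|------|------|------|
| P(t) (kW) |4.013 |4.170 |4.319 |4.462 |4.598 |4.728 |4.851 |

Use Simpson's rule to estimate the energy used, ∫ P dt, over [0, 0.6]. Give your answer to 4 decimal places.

h = 0.1, n = 6.
(h/3)·[y₀ + 4y₁ + 2y₂ + 4y₃ + 2y₄ + 4y₅ + y₆] = 0.033333·(80.138) = 2.6713.

2.6713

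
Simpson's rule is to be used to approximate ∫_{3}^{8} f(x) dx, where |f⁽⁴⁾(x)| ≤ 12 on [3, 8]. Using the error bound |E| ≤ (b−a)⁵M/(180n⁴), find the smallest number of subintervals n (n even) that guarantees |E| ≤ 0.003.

Need 37500/(180n⁴) ≤ 0.003.
n⁴ ≥ 37500/(180·0.003) = 69444.4 ⇒ n ≥ 16.2334, so the smallest even n is 18. (n must be even for Simpson's rule.)

18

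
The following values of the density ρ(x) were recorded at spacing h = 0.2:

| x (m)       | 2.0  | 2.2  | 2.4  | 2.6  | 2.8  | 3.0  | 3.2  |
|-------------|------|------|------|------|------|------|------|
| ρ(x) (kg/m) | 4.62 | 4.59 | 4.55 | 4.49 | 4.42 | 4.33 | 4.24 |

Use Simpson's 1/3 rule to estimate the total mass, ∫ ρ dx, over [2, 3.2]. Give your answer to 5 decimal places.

5.36267

h = 0.2, n = 6.
(h/3)·[y₀ + 4y₁ + 2y₂ + 4y₃ + 2y₄ + 4y₅ + y₆] = 0.066667·(80.44) = 5.36267.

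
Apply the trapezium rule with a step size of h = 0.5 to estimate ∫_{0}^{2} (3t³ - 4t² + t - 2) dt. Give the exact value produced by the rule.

h = (2 − 0)/4 = 0.5.
Nodes t₀,…,t₄ = 0, 0.5, 1, 1.5, 2.
f(t) = 3t³ - 4t² + t - 2: f₀=-2, f₁=-2.125, f₂=-2, f₃=0.625, f₄=8.
(h/2)·[f₀ + 2f₁ + 2f₂ + 2f₃ + f₄] = 0.25·(-1) = -0.25.

-0.25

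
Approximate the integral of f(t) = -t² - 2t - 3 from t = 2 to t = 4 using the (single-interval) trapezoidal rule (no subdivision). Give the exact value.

-38

T = (b−a)/2 · [f(2) + f(4)] = 1·[(-11) + (-27)] = -38.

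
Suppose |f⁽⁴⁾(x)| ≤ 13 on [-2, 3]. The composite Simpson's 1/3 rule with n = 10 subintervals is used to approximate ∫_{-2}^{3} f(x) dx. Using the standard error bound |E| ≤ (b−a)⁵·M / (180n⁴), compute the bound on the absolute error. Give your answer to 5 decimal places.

|E| ≤ (5)⁵·13 / (180·10⁴) = 40625/1800000 = 0.02257.

0.02257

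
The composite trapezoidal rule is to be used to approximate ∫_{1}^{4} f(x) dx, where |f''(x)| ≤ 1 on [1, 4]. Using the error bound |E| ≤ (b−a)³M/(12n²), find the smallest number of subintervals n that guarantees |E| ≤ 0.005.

Need 27/(12n²) ≤ 0.005.
n² ≥ 27/(12·0.005) = 450 ⇒ n ≥ 21.2132, so the smallest n is 22.

22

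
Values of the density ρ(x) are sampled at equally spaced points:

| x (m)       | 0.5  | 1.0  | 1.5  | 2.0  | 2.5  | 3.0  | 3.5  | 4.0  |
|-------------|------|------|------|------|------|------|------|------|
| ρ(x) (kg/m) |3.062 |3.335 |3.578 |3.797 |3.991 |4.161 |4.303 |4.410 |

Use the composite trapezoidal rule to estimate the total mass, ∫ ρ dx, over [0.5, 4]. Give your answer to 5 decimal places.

h = 0.5, n = 7.
(h/2)·[y₀ + 2y₁ + 2y₂ + 2y₃ + 2y₄ + 2y₅ + 2y₆ + y₇] = 0.25·(53.802) = 13.45050.

13.45050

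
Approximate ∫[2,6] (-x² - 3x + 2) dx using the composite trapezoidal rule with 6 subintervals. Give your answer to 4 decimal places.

h = (6 − 2)/6 = 0.666667.
Nodes x₀,…,x₆ = 2, 2.666667, 3.333333, 4, 4.666667, 5.333333, 6.
f(x) = -x² - 3x + 2: f₀=-8, f₁=-13.111111, f₂=-19.111111, f₃=-26, f₄=-33.777778, f₅=-42.444444, f₆=-52.
(h/2)·[f₀ + 2f₁ + 2f₂ + 2f₃ + 2f₄ + 2f₅ + f₆] = 0.333333·(-328.888889) = -109.6296.

-109.6296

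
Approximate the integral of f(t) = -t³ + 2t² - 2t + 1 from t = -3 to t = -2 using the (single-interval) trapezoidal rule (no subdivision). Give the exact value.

36.5

T = (b−a)/2 · [f(-3) + f(-2)] = 0.5·[52 + 21] = 36.5.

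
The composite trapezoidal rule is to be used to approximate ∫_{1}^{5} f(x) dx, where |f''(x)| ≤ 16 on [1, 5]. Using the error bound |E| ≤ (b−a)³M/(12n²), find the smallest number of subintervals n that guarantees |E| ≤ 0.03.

Need 1024/(12n²) ≤ 0.03.
n² ≥ 1024/(12·0.03) = 2844.44 ⇒ n ≥ 53.3333, so the smallest n is 54.

54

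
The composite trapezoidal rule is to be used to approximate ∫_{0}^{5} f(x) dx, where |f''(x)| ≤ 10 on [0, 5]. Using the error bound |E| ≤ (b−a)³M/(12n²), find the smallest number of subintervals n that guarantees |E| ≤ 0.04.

52

Need 1250/(12n²) ≤ 0.04.
n² ≥ 1250/(12·0.04) = 2604.17 ⇒ n ≥ 51.0310, so the smallest n is 52.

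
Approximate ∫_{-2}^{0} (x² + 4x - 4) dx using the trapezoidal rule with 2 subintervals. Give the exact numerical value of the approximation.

h = (0 − (-2))/2 = 1.
Nodes x₀,…,x₂ = -2, -1, 0.
f(x) = x² + 4x - 4: f₀=-8, f₁=-7, f₂=-4.
(h/2)·[f₀ + 2f₁ + f₂] = 0.5·(-26) = -13.

-13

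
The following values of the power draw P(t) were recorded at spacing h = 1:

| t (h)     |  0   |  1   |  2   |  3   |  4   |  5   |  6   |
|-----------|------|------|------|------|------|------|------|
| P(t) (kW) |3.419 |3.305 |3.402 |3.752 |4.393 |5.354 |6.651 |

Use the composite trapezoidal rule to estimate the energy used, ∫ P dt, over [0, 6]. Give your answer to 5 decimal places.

h = 1, n = 6.
(h/2)·[y₀ + 2y₁ + 2y₂ + 2y₃ + 2y₄ + 2y₅ + y₆] = 0.5·(50.482) = 25.24100.

25.24100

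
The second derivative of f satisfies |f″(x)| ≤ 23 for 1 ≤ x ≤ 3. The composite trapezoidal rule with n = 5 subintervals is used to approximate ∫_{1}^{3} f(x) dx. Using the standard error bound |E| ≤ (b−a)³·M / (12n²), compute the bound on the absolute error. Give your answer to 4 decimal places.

0.6133

|E| ≤ (2)³·23 / (12·5²) = 184/300 = 0.6133.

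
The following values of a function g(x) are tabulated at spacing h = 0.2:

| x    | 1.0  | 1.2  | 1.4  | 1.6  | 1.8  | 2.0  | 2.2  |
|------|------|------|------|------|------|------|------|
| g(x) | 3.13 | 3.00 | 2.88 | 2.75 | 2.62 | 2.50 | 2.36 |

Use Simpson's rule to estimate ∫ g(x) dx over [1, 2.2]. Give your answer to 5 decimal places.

h = 0.2, n = 6.
(h/3)·[y₀ + 4y₁ + 2y₂ + 4y₃ + 2y₄ + 4y₅ + y₆] = 0.066667·(49.49) = 3.29933.

3.29933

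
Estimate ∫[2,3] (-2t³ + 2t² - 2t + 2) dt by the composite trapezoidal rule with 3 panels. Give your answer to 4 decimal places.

h = (3 − 2)/3 = 0.333333.
Nodes t₀,…,t₃ = 2, 2.333333, 2.666667, 3.
f(t) = -2t³ + 2t² - 2t + 2: f₀=-10, f₁=-17.185185, f₂=-27.037037, f₃=-40.
(h/2)·[f₀ + 2f₁ + 2f₂ + f₃] = 0.166667·(-138.444444) = -23.0741.

-23.0741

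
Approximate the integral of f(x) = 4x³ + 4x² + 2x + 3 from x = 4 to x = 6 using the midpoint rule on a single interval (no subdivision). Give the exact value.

M = (b−a)·f(5) = 2·(613) = 1226.

1226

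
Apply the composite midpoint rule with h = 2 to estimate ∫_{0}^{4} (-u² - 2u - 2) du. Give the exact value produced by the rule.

h = (4 − 0)/2 = 2.
Midpoints m₁,…,m₂ = 1, 3.
f(m₁)=-5, f(m₂)=-17.
h·[f(m₁) + f(m₂)] = 2·(-22) = -44.

-44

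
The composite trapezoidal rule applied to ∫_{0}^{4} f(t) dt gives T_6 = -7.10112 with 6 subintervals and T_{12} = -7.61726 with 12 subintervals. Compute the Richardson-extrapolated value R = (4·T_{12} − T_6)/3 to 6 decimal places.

-7.789307

R = (4·T_{12} − T_6) / 3 = (4·(-7.61726) − (-7.10112))/3 = (-23.36792)/3 = -7.789307.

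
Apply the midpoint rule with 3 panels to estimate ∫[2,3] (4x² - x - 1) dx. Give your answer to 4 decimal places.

21.7963

h = (3 − 2)/3 = 0.333333.
Midpoints m₁,…,m₃ = 2.166667, 2.5, 2.833333.
f(m₁)=15.611111, f(m₂)=21.5, f(m₃)=28.277778.
h·[f(m₁) + f(m₂) + f(m₃)] = 0.333333·(65.388889) = 21.7963.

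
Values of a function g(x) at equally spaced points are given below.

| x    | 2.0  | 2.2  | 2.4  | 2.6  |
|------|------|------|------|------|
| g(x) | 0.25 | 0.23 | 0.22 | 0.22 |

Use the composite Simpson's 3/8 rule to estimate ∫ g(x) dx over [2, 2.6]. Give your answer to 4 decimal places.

0.1365

h = 0.2, n = 3.
(3h/8)·[y₀ + 3y₁ + 3y₂ + y₃] = 0.075·(1.82) = 0.1365.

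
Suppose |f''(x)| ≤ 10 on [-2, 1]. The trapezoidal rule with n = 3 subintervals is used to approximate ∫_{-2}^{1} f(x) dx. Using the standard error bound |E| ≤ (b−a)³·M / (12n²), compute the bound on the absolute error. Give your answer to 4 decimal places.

2.5000

|E| ≤ (3)³·10 / (12·3²) = 270/108 = 2.5000.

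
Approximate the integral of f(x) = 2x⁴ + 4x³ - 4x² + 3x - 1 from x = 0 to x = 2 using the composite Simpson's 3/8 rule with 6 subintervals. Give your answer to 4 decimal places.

h = (2 − 0)/6 = 0.333333.
Nodes x₀,…,x₆ = 0, 0.333333, 0.666667, 1, 1.333333, 1.666667, 2.
f(x) = 2x⁴ + 4x³ - 4x² + 3x - 1: f₀=-1, f₁=-0.271605, f₂=0.802469, f₃=4, f₄=11.691358, f₅=26.839506, f₆=53.
(3h/8)·[f₀ + 3f₁ + 3f₂ + 2f₃ + 3f₄ + 3f₅ + f₆] = 0.125·(177.185185) = 22.1481.

22.1481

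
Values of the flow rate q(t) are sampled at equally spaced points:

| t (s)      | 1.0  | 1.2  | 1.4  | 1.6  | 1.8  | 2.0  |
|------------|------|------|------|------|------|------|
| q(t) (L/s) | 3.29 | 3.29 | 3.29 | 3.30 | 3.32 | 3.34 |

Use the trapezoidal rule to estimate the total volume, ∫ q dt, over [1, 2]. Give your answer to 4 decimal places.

h = 0.2, n = 5.
(h/2)·[y₀ + 2y₁ + 2y₂ + 2y₃ + 2y₄ + y₅] = 0.1·(33.03) = 3.3030.

3.3030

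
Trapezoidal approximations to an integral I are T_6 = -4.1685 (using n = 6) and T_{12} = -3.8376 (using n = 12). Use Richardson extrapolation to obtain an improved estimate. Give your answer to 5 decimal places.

-3.72730

R = (4·T_{12} − T_6) / 3 = (4·(-3.8376) − (-4.1685))/3 = (-11.1819)/3 = -3.72730.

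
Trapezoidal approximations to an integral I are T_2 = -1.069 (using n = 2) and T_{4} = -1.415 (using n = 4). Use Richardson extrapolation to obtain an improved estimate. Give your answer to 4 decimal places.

-1.5303

R = (4·T_{4} − T_2) / 3 = (4·(-1.415) − (-1.069))/3 = (-4.591)/3 = -1.5303.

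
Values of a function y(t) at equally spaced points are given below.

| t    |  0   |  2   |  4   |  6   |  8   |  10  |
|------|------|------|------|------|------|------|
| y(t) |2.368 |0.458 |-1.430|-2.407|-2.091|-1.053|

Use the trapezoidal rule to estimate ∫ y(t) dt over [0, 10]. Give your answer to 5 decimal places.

h = 2, n = 5.
(h/2)·[y₀ + 2y₁ + 2y₂ + 2y₃ + 2y₄ + y₅] = 1·(-9.625) = -9.62500.

-9.62500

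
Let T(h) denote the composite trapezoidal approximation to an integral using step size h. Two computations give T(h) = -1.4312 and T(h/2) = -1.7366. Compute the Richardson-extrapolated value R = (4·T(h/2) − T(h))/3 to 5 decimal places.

R = (4·T(h/2) − T(h)) / 3 = (4·(-1.7366) − (-1.4312))/3 = (-5.5152)/3 = -1.83840.

-1.83840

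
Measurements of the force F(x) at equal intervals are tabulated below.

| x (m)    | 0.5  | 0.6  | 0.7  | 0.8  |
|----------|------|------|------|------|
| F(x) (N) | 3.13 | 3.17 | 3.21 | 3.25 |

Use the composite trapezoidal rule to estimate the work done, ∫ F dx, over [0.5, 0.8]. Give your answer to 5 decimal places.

h = 0.1, n = 3.
(h/2)·[y₀ + 2y₁ + 2y₂ + y₃] = 0.05·(19.14) = 0.95700.

0.95700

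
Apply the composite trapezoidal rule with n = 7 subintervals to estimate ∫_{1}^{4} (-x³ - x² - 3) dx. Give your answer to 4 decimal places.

h = (4 − 1)/7 = 0.428571.
Nodes x₀,…,x₇ = 1, 1.428571, 1.857143, 2.285714, 2.714286, 3.142857, 3.571429, 4.
f(x) = -x³ - x² - 3: f₀=-5, f₁=-7.956268, f₂=-12.854227, f₃=-20.166181, f₄=-30.364431, f₅=-43.921283, f₆=-61.309038, f₇=-83.
(h/2)·[f₀ + 2f₁ + 2f₂ + 2f₃ + 2f₄ + 2f₅ + 2f₆ + f₇] = 0.214286·(-441.142857) = -94.5306.

-94.5306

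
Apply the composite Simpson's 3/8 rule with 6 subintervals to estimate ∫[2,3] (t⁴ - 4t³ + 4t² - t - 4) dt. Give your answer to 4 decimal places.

h = (3 − 2)/6 = 0.166667.
Nodes t₀,…,t₆ = 2, 2.166667, 2.333333, 2.5, 2.666667, 2.833333, 3.
f(t) = t⁴ - 4t³ + 4t² - t - 4: f₀=-6, f₁=-6.036265, f₂=-5.728395, f₃=-4.9375, f₄=-3.506173, f₅=-1.258488, f₆=2.
(3h/8)·[f₀ + 3f₁ + 3f₂ + 2f₃ + 3f₄ + 3f₅ + f₆] = 0.0625·(-63.462963) = -3.9664.

-3.9664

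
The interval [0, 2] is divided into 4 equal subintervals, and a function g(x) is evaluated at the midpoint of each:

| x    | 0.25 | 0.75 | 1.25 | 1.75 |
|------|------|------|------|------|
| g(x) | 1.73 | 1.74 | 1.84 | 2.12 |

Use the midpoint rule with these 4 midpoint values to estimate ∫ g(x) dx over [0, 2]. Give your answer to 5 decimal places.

3.71500

h = 0.5, n = 4.
h·[y(m₁) + y(m₂) + y(m₃) + y(m₄)] = 0.5·(7.43) = 3.71500.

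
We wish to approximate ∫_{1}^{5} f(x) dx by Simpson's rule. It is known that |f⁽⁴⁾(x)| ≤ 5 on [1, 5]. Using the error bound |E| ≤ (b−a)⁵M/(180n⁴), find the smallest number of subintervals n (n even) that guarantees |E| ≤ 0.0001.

Need 5120/(180n⁴) ≤ 0.0001.
n⁴ ≥ 5120/(180·0.0001) = 284444 ⇒ n ≥ 23.0940, so the smallest even n is 24. (n must be even for Simpson's rule.)

24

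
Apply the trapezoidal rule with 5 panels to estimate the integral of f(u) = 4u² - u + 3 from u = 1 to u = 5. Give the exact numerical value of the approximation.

h = (5 − 1)/5 = 0.8.
Nodes u₀,…,u₅ = 1, 1.8, 2.6, 3.4, 4.2, 5.
f(u) = 4u² - u + 3: f₀=6, f₁=14.16, f₂=27.44, f₃=45.84, f₄=69.36, f₅=98.
(h/2)·[f₀ + 2f₁ + 2f₂ + 2f₃ + 2f₄ + f₅] = 0.4·(417.6) = 167.04.

167.04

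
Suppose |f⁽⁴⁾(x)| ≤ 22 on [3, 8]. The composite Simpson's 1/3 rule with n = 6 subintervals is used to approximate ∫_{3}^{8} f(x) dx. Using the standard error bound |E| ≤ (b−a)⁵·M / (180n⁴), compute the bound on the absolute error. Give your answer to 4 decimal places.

0.2947

|E| ≤ (5)⁵·22 / (180·6⁴) = 68750/233280 = 0.2947.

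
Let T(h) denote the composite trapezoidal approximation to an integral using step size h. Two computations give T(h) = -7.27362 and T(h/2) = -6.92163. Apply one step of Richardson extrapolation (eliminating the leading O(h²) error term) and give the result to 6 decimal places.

-6.804300

R = (4·T(h/2) − T(h)) / 3 = (4·(-6.92163) − (-7.27362))/3 = (-20.41290)/3 = -6.804300.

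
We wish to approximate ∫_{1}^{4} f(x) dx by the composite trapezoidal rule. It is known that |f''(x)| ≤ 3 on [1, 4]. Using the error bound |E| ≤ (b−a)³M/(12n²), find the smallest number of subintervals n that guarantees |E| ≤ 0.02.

Need 81/(12n²) ≤ 0.02.
n² ≥ 81/(12·0.02) = 337.5 ⇒ n ≥ 18.3712, so the smallest n is 19.

19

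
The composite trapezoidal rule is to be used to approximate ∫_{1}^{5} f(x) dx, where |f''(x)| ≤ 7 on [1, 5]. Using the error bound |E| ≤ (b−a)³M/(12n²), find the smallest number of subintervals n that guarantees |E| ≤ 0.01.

Need 448/(12n²) ≤ 0.01.
n² ≥ 448/(12·0.01) = 3733.33 ⇒ n ≥ 61.1010, so the smallest n is 62.

62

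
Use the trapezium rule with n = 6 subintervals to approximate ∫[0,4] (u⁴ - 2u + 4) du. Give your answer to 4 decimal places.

214.2551

h = (4 − 0)/6 = 0.666667.
Nodes u₀,…,u₆ = 0, 0.666667, 1.333333, 2, 2.666667, 3.333333, 4.
f(u) = u⁴ - 2u + 4: f₀=4, f₁=2.864198, f₂=4.493827, f₃=16, f₄=49.234568, f₅=120.790123, f₆=252.
(h/2)·[f₀ + 2f₁ + 2f₂ + 2f₃ + 2f₄ + 2f₅ + f₆] = 0.333333·(642.765432) = 214.2551.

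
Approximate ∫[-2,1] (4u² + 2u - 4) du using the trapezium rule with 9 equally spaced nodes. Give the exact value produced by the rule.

h = (1 − (-2))/8 = 0.375.
Nodes u₀,…,u₈ = -2, -1.625, -1.25, -0.875, -0.5, -0.125, 0.25, 0.625, 1.
f(u) = 4u² + 2u - 4: f₀=8, f₁=3.3125, f₂=-0.25, f₃=-2.6875, f₄=-4, f₅=-4.1875, f₆=-3.25, f₇=-1.1875, f₈=2.
(h/2)·[f₀ + 2f₁ + 2f₂ + 2f₃ + 2f₄ + 2f₅ + 2f₆ + 2f₇ + f₈] = 0.1875·(-14.5) = -2.71875.

-2.71875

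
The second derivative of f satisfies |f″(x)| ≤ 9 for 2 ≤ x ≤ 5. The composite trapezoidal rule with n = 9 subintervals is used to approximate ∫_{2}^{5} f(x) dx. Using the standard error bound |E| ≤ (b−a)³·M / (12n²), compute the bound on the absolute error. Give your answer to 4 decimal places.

|E| ≤ (3)³·9 / (12·9²) = 243/972 = 0.2500.

0.2500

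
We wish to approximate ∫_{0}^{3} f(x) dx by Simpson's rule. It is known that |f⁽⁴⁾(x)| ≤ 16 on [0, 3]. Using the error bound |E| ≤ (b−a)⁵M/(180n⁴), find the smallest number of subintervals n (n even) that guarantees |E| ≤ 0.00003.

30

Need 3888/(180n⁴) ≤ 0.00003.
n⁴ ≥ 3888/(180·0.00003) = 720000 ⇒ n ≥ 29.1295, so the smallest even n is 30. (n must be even for Simpson's rule.)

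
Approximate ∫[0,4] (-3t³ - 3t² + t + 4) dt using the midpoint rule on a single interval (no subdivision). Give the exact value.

-120

M = (b−a)·f(2) = 4·(-30) = -120.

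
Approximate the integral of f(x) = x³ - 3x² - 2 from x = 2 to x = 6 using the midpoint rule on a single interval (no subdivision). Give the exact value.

M = (b−a)·f(4) = 4·(14) = 56.

56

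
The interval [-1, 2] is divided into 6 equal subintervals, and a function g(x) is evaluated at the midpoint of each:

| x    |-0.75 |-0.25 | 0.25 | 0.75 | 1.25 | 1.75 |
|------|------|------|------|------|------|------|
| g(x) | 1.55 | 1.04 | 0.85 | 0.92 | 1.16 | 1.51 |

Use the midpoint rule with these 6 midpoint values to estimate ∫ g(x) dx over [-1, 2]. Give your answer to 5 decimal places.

h = 0.5, n = 6.
h·[y(m₁) + y(m₂) + y(m₃) + y(m₄) + y(m₅) + y(m₆)] = 0.5·(7.03) = 3.51500.

3.51500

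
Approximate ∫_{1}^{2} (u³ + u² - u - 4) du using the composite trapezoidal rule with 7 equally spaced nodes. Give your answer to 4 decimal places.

h = (2 − 1)/6 = 0.166667.
Nodes u₀,…,u₆ = 1, 1.166667, 1.333333, 1.5, 1.666667, 1.833333, 2.
f(u) = u³ + u² - u - 4: f₀=-3, f₁=-2.217593, f₂=-1.185185, f₃=0.125, f₄=1.740741, f₅=3.689815, f₆=6.
(h/2)·[f₀ + 2f₁ + 2f₂ + 2f₃ + 2f₄ + 2f₅ + f₆] = 0.083333·(7.305556) = 0.6088.

0.6088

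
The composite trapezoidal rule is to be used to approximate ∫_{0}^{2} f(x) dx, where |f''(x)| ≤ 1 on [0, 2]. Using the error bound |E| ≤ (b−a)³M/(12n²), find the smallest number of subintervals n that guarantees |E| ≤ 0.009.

Need 8/(12n²) ≤ 0.009.
n² ≥ 8/(12·0.009) = 74.0741 ⇒ n ≥ 8.6066, so the smallest n is 9.

9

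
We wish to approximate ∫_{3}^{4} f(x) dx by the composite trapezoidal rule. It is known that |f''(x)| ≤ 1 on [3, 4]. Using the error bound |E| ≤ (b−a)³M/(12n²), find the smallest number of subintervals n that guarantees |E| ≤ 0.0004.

Need 1/(12n²) ≤ 0.0004.
n² ≥ 1/(12·0.0004) = 208.333 ⇒ n ≥ 14.4338, so the smallest n is 15.

15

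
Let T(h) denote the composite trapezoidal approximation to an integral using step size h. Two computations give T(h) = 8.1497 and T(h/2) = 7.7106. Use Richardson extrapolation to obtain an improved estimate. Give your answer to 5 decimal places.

R = (4·T(h/2) − T(h)) / 3 = (4·7.7106 − 8.1497)/3 = (22.6927)/3 = 7.56423.

7.56423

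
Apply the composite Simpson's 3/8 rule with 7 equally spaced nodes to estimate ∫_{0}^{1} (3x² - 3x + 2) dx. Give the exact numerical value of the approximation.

1.5

h = (1 − 0)/6 = 0.166667.
Nodes x₀,…,x₆ = 0, 0.166667, 0.333333, 0.5, 0.666667, 0.833333, 1.
f(x) = 3x² - 3x + 2: f₀=2, f₁=1.583333, f₂=1.333333, f₃=1.25, f₄=1.333333, f₅=1.583333, f₆=2.
(3h/8)·[f₀ + 3f₁ + 3f₂ + 2f₃ + 3f₄ + 3f₅ + f₆] = 0.0625·(24) = 1.5.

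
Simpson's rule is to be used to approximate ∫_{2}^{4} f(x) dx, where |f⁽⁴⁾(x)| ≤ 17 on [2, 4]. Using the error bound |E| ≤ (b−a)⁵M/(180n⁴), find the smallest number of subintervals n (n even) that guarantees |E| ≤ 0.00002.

Need 544/(180n⁴) ≤ 0.00002.
n⁴ ≥ 544/(180·0.00002) = 151111 ⇒ n ≥ 19.7162, so the smallest even n is 20. (n must be even for Simpson's rule.)

20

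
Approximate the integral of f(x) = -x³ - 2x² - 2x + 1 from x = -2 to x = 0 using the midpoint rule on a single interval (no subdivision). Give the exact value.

M = (b−a)·f(-1) = 2·(2) = 4.

4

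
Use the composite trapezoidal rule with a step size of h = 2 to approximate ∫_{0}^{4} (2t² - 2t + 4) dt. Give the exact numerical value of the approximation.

48

h = (4 − 0)/2 = 2.
Nodes t₀,…,t₂ = 0, 2, 4.
f(t) = 2t² - 2t + 4: f₀=4, f₁=8, f₂=28.
(h/2)·[f₀ + 2f₁ + f₂] = 1·(48) = 48.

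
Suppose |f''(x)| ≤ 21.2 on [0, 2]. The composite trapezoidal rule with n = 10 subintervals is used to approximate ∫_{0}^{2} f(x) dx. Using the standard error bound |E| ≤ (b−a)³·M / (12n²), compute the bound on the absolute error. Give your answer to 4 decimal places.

0.1413

|E| ≤ (2)³·21.2 / (12·10²) = 169.6/1200 = 0.1413.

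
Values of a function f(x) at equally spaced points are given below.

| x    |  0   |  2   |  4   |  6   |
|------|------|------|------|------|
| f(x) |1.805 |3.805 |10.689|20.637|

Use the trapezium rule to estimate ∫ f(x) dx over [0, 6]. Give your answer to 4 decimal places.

h = 2, n = 3.
(h/2)·[y₀ + 2y₁ + 2y₂ + y₃] = 1·(51.430) = 51.4300.

51.4300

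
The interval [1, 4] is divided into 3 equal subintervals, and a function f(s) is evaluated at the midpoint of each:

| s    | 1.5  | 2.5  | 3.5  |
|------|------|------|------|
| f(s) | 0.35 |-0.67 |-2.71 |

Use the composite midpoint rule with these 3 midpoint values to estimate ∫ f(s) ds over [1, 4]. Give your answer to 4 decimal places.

-3.0300

h = 1, n = 3.
h·[y(m₁) + y(m₂) + y(m₃)] = 1·(-3.03) = -3.0300.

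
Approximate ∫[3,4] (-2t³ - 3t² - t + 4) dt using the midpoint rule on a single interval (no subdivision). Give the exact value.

M = (b−a)·f(3.5) = 1·(-122) = -122.

-122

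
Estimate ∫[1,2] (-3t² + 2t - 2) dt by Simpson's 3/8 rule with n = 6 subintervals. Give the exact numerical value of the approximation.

-6

h = (2 − 1)/6 = 0.166667.
Nodes t₀,…,t₆ = 1, 1.166667, 1.333333, 1.5, 1.666667, 1.833333, 2.
f(t) = -3t² + 2t - 2: f₀=-3, f₁=-3.75, f₂=-4.666667, f₃=-5.75, f₄=-7, f₅=-8.416667, f₆=-10.
(3h/8)·[f₀ + 3f₁ + 3f₂ + 2f₃ + 3f₄ + 3f₅ + f₆] = 0.0625·(-96) = -6.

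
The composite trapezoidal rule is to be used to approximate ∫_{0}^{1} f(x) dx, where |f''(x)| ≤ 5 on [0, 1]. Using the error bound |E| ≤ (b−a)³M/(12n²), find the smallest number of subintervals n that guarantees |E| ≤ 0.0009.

Need 5/(12n²) ≤ 0.0009.
n² ≥ 5/(12·0.0009) = 462.963 ⇒ n ≥ 21.5166, so the smallest n is 22.

22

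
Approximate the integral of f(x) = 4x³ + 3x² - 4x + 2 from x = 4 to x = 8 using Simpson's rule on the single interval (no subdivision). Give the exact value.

S = (b−a)/6 · [f(4) + 4f(6) + f(8)] = 0.666667·[290 + 4·950 + 2210] = 4200.

4200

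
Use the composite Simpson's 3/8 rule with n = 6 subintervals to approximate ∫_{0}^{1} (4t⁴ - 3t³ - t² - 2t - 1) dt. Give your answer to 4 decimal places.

h = (1 − 0)/6 = 0.166667.
Nodes t₀,…,t₆ = 0, 0.166667, 0.333333, 0.5, 0.666667, 0.833333, 1.
f(t) = 4t⁴ - 3t³ - t² - 2t - 1: f₀=-1, f₁=-1.371914, f₂=-1.839506, f₃=-2.375, f₄=-2.876543, f₅=-3.168210, f₆=-3.
(3h/8)·[f₀ + 3f₁ + 3f₂ + 2f₃ + 3f₄ + 3f₅ + f₆] = 0.0625·(-36.518519) = -2.2824.

-2.2824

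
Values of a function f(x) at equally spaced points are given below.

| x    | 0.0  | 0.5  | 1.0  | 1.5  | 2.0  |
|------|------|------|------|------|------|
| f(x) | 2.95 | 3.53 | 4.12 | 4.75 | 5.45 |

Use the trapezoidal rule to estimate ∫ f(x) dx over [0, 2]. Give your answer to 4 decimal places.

8.3000

h = 0.5, n = 4.
(h/2)·[y₀ + 2y₁ + 2y₂ + 2y₃ + y₄] = 0.25·(33.20) = 8.3000.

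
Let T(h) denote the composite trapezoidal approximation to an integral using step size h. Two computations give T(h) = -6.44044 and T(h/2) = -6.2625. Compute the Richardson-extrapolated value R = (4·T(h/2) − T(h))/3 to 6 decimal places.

R = (4·T(h/2) − T(h)) / 3 = (4·(-6.2625) − (-6.44044))/3 = (-18.60956)/3 = -6.203187.

-6.203187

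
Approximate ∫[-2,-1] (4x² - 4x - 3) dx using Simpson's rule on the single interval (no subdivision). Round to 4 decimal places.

12.3333

S = (b−a)/6 · [f(-2) + 4f(-1.5) + f(-1)] = 0.166667·[21 + 4·12 + 5] = 12.3333.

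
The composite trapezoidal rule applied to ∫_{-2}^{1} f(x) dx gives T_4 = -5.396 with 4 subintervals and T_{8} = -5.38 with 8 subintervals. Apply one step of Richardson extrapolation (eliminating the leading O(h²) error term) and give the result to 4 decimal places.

R = (4·T_{8} − T_4) / 3 = (4·(-5.38) − (-5.396))/3 = (-16.124)/3 = -5.3747.

-5.3747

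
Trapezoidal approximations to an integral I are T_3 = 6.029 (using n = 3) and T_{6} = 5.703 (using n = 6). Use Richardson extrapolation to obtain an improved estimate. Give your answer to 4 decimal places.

R = (4·T_{6} − T_3) / 3 = (4·5.703 − 6.029)/3 = (16.783)/3 = 5.5943.

5.5943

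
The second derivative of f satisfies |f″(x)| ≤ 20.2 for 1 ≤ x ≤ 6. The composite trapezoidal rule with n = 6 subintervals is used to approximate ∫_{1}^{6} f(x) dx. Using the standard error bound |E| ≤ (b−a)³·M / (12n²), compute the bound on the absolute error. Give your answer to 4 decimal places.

|E| ≤ (5)³·20.2 / (12·6²) = 2525/432 = 5.8449.

5.8449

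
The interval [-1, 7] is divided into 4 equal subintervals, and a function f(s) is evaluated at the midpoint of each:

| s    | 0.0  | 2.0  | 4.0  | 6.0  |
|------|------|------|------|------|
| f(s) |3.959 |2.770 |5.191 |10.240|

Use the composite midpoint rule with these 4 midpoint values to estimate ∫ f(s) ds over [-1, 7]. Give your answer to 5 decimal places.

h = 2, n = 4.
h·[y(m₁) + y(m₂) + y(m₃) + y(m₄)] = 2·(22.160) = 44.32000.

44.32000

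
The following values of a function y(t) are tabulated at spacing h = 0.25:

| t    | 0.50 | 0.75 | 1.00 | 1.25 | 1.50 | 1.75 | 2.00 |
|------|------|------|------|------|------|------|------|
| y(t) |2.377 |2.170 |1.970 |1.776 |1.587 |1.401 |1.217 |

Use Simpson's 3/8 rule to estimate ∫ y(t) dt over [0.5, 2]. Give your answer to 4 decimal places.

h = 0.25, n = 6.
(3h/8)·[y₀ + 3y₁ + 3y₂ + 2y₃ + 3y₄ + 3y₅ + y₆] = 0.09375·(28.530) = 2.6747.

2.6747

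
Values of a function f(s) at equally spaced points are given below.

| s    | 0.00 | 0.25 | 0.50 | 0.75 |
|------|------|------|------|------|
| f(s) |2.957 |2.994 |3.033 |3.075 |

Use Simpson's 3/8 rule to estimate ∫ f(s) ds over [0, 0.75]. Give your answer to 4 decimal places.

2.2606

h = 0.25, n = 3.
(3h/8)·[y₀ + 3y₁ + 3y₂ + y₃] = 0.09375·(24.113) = 2.2606.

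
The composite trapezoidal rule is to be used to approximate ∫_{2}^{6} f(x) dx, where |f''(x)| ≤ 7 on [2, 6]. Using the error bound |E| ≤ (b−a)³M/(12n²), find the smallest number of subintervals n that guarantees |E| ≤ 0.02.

Need 448/(12n²) ≤ 0.02.
n² ≥ 448/(12·0.02) = 1866.67 ⇒ n ≥ 43.2049, so the smallest n is 44.

44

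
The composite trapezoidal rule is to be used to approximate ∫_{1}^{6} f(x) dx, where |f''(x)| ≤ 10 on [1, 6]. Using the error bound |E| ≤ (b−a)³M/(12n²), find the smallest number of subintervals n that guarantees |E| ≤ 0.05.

46

Need 1250/(12n²) ≤ 0.05.
n² ≥ 1250/(12·0.05) = 2083.33 ⇒ n ≥ 45.6435, so the smallest n is 46.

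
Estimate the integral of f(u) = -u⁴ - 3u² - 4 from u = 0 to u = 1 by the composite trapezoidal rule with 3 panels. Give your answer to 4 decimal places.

-5.2922

h = (1 − 0)/3 = 0.333333.
Nodes u₀,…,u₃ = 0, 0.333333, 0.666667, 1.
f(u) = -u⁴ - 3u² - 4: f₀=-4, f₁=-4.345679, f₂=-5.530864, f₃=-8.
(h/2)·[f₀ + 2f₁ + 2f₂ + f₃] = 0.166667·(-31.753086) = -5.2922.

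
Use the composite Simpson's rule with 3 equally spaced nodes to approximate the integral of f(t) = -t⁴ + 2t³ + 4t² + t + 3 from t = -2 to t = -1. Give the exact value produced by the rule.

h = (-1 − (-2))/2 = 0.5.
Nodes t₀,…,t₂ = -2, -1.5, -1.
f(t) = -t⁴ + 2t³ + 4t² + t + 3: f₀=-15, f₁=-1.3125, f₂=3.
(h/3)·[f₀ + 4f₁ + f₂] = 0.166667·(-17.25) = -2.875.

-2.875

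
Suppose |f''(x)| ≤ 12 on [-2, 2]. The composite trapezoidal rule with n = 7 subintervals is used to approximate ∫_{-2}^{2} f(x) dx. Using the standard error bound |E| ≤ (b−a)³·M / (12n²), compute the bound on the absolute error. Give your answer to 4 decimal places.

1.3061

|E| ≤ (4)³·12 / (12·7²) = 768/588 = 1.3061.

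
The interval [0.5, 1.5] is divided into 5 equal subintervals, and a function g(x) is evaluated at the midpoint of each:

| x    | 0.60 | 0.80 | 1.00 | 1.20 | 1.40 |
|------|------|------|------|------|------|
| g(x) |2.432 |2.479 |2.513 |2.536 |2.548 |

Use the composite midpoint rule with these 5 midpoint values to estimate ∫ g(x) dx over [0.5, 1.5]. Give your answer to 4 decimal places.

h = 0.2, n = 5.
h·[y(m₁) + y(m₂) + y(m₃) + y(m₄) + y(m₅)] = 0.2·(12.508) = 2.5016.

2.5016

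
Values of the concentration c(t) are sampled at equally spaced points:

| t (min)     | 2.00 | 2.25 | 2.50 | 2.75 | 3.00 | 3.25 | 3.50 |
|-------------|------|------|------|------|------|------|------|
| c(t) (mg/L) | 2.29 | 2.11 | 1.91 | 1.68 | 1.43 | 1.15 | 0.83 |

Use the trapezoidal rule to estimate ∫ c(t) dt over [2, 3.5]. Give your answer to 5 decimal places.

2.46000

h = 0.25, n = 6.
(h/2)·[y₀ + 2y₁ + 2y₂ + 2y₃ + 2y₄ + 2y₅ + y₆] = 0.125·(19.68) = 2.46000.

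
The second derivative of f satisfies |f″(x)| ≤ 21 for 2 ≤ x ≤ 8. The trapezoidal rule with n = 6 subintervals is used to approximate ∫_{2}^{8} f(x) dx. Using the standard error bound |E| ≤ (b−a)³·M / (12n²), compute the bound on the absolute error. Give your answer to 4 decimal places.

10.5000

|E| ≤ (6)³·21 / (12·6²) = 4536/432 = 10.5000.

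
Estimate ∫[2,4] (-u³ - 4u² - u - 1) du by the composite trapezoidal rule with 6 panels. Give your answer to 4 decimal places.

h = (4 − 2)/6 = 0.333333.
Nodes u₀,…,u₆ = 2, 2.333333, 2.666667, 3, 3.333333, 3.666667, 4.
f(u) = -u³ - 4u² - u - 1: f₀=-27, f₁=-37.814815, f₂=-51.074074, f₃=-67, f₄=-85.814815, f₅=-107.740741, f₆=-133.
(h/2)·[f₀ + 2f₁ + 2f₂ + 2f₃ + 2f₄ + 2f₅ + f₆] = 0.166667·(-858.888889) = -143.1481.

-143.1481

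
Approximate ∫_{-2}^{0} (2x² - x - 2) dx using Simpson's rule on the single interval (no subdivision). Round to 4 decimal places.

3.3333

S = (b−a)/6 · [f(-2) + 4f(-1) + f(0)] = 0.333333·[8 + 4·1 + (-2)] = 3.3333.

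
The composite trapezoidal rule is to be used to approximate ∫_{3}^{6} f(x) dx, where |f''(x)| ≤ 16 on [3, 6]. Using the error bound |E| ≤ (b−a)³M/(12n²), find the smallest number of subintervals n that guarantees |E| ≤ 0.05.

27

Need 432/(12n²) ≤ 0.05.
n² ≥ 432/(12·0.05) = 720 ⇒ n ≥ 26.8328, so the smallest n is 27.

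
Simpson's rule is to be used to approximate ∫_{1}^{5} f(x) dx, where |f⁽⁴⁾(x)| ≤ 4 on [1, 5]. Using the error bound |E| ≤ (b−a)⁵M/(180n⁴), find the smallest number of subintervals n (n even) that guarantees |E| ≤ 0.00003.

Need 4096/(180n⁴) ≤ 0.00003.
n⁴ ≥ 4096/(180·0.00003) = 758519 ⇒ n ≥ 29.5115, so the smallest even n is 30. (n must be even for Simpson's rule.)

30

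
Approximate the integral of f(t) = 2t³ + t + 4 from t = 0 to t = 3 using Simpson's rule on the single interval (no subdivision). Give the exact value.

S = (b−a)/6 · [f(0) + 4f(1.5) + f(3)] = 0.5·[4 + 4·12.25 + 61] = 57.

57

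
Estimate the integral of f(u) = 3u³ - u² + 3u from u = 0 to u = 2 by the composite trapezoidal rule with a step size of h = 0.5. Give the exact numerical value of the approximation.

h = (2 − 0)/4 = 0.5.
Nodes u₀,…,u₄ = 0, 0.5, 1, 1.5, 2.
f(u) = 3u³ - u² + 3u: f₀=0, f₁=1.625, f₂=5, f₃=12.375, f₄=26.
(h/2)·[f₀ + 2f₁ + 2f₂ + 2f₃ + f₄] = 0.25·(64) = 16.

16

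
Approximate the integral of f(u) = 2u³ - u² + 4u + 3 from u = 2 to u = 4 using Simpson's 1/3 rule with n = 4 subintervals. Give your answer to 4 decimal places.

131.3333

h = (4 − 2)/4 = 0.5.
Nodes u₀,…,u₄ = 2, 2.5, 3, 3.5, 4.
f(u) = 2u³ - u² + 4u + 3: f₀=23, f₁=38, f₂=60, f₃=90.5, f₄=131.
(h/3)·[f₀ + 4f₁ + 2f₂ + 4f₃ + f₄] = 0.166667·(788) = 131.3333.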